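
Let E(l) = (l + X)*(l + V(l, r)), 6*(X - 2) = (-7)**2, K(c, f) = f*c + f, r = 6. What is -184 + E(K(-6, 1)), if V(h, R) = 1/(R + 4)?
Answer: -12559/60 ≈ -209.32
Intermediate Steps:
K(c, f) = f + c*f (K(c, f) = c*f + f = f + c*f)
V(h, R) = 1/(4 + R)
X = 61/6 (X = 2 + (1/6)*(-7)**2 = 2 + (1/6)*49 = 2 + 49/6 = 61/6 ≈ 10.167)
E(l) = (1/10 + l)*(61/6 + l) (E(l) = (l + 61/6)*(l + 1/(4 + 6)) = (61/6 + l)*(l + 1/10) = (61/6 + l)*(1/10 + l) = (1/10 + l)*(61/6 + l))
-184 + E(K(-6, 1)) = -184 + (61/60 + (1*(1 - 6))**2 + 154*(1*(1 - 6))/15) = -184 + (61/60 + (1*(-5))**2 + 154*(1*(-5))/15) = -184 + (61/60 + (-5)**2 + (154/15)*(-5)) = -184 + (61/60 + 25 - 154/3) = -184 - 1519/60 = -12559/60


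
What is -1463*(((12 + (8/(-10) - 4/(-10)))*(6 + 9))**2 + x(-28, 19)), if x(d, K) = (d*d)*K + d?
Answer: -66045672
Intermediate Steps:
x(d, K) = d + K*d**2 (x(d, K) = d**2*K + d = K*d**2 + d = d + K*d**2)
-1463*(((12 + (8/(-10) - 4/(-10)))*(6 + 9))**2 + x(-28, 19)) = -1463*(((12 + (8/(-10) - 4/(-10)))*(6 + 9))**2 - 28*(1 + 19*(-28))) = -1463*(((12 + (8*(-1/10) - 4*(-1/10)))*15)**2 - 28*(1 - 532)) = -1463*(((12 + (-4/5 + 2/5))*15)**2 - 28*(-531)) = -1463*(((12 - 2/5)*15)**2 + 14868) = -1463*(((58/5)*15)**2 + 14868) = -1463*(174**2 + 14868) = -1463*(30276 + 14868) = -1463*45144 = -66045672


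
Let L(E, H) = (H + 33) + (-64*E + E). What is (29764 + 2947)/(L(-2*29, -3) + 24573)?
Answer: 32711/28257 ≈ 1.1576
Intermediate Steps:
L(E, H) = 33 + H - 63*E (L(E, H) = (33 + H) - 63*E = 33 + H - 63*E)
(29764 + 2947)/(L(-2*29, -3) + 24573) = (29764 + 2947)/((33 - 3 - (-126)*29) + 24573) = 32711/((33 - 3 - 63*(-58)) + 24573) = 32711/((33 - 3 + 3654) + 24573) = 32711/(3684 + 24573) = 32711/28257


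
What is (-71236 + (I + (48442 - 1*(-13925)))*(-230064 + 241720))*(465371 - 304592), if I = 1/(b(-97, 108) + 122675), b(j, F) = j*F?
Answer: 13112338198741876860/112199 ≈ 1.1687e+14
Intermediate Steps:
b(j, F) = F*j
I = 1/112199 (I = 1/(108*(-97) + 122675) = 1/(-10476 + 122675) = 1/112199 ≈ 8.9127e-6)
(-71236 + (I + (48442 - 1*(-13925)))*(-230064 + 241720))*(465371 - 304592) = (-71236 + (1/112199 + (48442 - 1*(-13925)))*(-230064 + 241720))*(465371 - 304592) = (-71236 + (1/112199 + (48442 + 13925))*11656)*160779 = (-71236 + (1/112199 + 62367)*11656)*160779 = (-71236 + (6997515034/112199)*11656)*160779 = (-71236 + 81563035236304/112199)*160779 = (81555042628340/112199)*160779 = 13112338198741876860/112199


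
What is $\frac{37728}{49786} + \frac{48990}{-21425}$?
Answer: $- \frac{163069374}{106666505} \approx -1.5288$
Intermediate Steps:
$\frac{37728}{49786} + \frac{48990}{-21425} = 37728 \cdot \frac{1}{49786} + 48990 \left(- \frac{1}{21425}\right) = \frac{18864}{24893} - \frac{9798}{4285} = - \frac{163069374}{106666505}$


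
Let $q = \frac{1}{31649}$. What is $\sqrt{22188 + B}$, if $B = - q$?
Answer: $\frac{\sqrt{22224814320139}}{31649} \approx 148.96$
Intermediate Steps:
$q = \frac{1}{31649} \approx 3.1597 \cdot 10^{-5}$
$B = - \frac{1}{31649}$ ($B = \left(-1\right) \frac{1}{31649} = - \frac{1}{31649} \approx -3.1597 \cdot 10^{-5}$)
$\sqrt{22188 + B} = \sqrt{22188 - \frac{1}{31649}} = \sqrt{\frac{702228011}{31649}} = \frac{\sqrt{22224814320139}}{31649}$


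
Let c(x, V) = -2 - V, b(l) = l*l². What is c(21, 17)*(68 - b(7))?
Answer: 5225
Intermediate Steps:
b(l) = l³
c(21, 17)*(68 - b(7)) = (-2 - 1*17)*(68 - 1*7³) = (-2 - 17)*(68 - 1*343) = -19*(68 - 343) = -19*(-275) = 5225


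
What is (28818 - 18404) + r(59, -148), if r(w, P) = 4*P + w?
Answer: 9881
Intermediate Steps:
r(w, P) = w + 4*P
(28818 - 18404) + r(59, -148) = (28818 - 18404) + (59 + 4*(-148)) = 10414 + (59 - 592) = 10414 - 533 = 9881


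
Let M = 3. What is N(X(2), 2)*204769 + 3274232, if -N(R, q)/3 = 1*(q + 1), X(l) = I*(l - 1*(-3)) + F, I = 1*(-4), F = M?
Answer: 1431311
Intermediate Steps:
F = 3
I = -4
X(l) = -9 - 4*l (X(l) = -4*(l - 1*(-3)) + 3 = -4*(l + 3) + 3 = -4*(3 + l) + 3 = (-12 - 4*l) + 3 = -9 - 4*l)
N(R, q) = -3 - 3*q (N(R, q) = -3*(q + 1) = -3*(1 + q) = -3 - 3*q)
N(X(2), 2)*204769 + 3274232 = (-3 - 3*2)*204769 + 3274232 = (-3 - 6)*204769 + 3274232 = -9*204769 + 3274232 = -1842921 + 3274232 = 1431311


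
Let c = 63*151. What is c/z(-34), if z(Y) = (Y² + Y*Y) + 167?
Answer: 9513/2479 ≈ 3.8374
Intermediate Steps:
z(Y) = 167 + 2*Y² (z(Y) = (Y² + Y²) + 167 = 2*Y² + 167 = 167 + 2*Y²)
c = 9513
c/z(-34) = 9513/(167 + 2*(-34)²) = 9513/(167 + 2*1156) = 9513/(167 + 2312) = 9513/2479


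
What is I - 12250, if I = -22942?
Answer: -35192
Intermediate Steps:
I - 12250 = -22942 - 12250 = -35192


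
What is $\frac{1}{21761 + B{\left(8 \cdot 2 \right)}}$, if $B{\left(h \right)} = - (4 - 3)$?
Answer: $\frac{1}{21760} \approx 4.5956 \cdot 10^{-5}$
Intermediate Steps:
$B{\left(h \right)} = -1$ ($B{\left(h \right)} = - (4 - 3) = \left(-1\right) 1 = -1$)
$\frac{1}{21761 + B{\left(8 \cdot 2 \right)}} = \frac{1}{21761 - 1} = \frac{1}{21760}$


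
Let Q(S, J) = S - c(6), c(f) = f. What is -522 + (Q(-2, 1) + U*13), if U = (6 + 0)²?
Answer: -62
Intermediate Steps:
Q(S, J) = -6 + S (Q(S, J) = S - 1*6 = S - 6 = -6 + S)
U = 36 (U = 6² = 36)
-522 + (Q(-2, 1) + U*13) = -522 + ((-6 - 2) + 36*13) = -522 + (-8 + 468) = -522 + 460 = -62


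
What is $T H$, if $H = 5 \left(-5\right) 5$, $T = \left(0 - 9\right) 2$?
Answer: $2250$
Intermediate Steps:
$T = -18$ ($T = \left(0 - 9\right) 2 = \left(-9\right) 2 = -18$)
$H = -125$ ($H = \left(-25\right) 5 = -125$)
$T H = \left(-18\right) \left(-125\right) = 2250$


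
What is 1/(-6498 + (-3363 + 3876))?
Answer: -1/5985 ≈ -0.00016708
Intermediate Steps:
1/(-6498 + (-3363 + 3876)) = 1/(-6498 + 513) = 1/(-5985) = -1/5985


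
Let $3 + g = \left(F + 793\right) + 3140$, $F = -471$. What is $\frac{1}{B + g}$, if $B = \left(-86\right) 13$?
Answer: $\frac{1}{2341} \approx 0.00042717$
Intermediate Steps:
$g = 3459$ ($g = -3 + \left(\left(-471 + 793\right) + 3140\right) = -3 + \left(322 + 3140\right) = -3 + 3462 = 3459$)
$B = -1118$
$\frac{1}{B + g} = \frac{1}{-1118 + 3459} = \frac{1}{2341}$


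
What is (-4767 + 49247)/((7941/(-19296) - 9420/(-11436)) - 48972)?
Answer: -272648878080/300180945983 ≈ -0.90828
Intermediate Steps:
(-4767 + 49247)/((7941/(-19296) - 9420/(-11436)) - 48972) = 44480/((7941*(-1/19296) - 9420*(-1/11436)) - 48972) = 44480/((-2647/6432 + 785/953) - 48972) = 44480/(2526529/6129696 - 48972) = 44480/(-300180945983/6129696) = 44480*(-6129696/300180945983) = -272648878080/300180945983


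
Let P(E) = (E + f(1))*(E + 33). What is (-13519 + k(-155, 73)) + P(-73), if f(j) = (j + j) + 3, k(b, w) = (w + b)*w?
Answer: -16785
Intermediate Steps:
k(b, w) = w*(b + w) (k(b, w) = (b + w)*w = w*(b + w))
f(j) = 3 + 2*j (f(j) = 2*j + 3 = 3 + 2*j)
P(E) = (5 + E)*(33 + E) (P(E) = (E + (3 + 2*1))*(E + 33) = (E + (3 + 2))*(33 + E) = (E + 5)*(33 + E) = (5 + E)*(33 + E))
(-13519 + k(-155, 73)) + P(-73) = (-13519 + 73*(-155 + 73)) + (165 + (-73)² + 38*(-73)) = (-13519 + 73*(-82)) + (165 + 5329 - 2774) = (-13519 - 5986) + 2720 = -19505 + 2720 = -16785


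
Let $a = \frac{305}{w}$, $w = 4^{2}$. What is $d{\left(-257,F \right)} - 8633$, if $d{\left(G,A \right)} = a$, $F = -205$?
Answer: $- \frac{137823}{16} \approx -8613.9$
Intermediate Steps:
$w = 16$
$a = \frac{305}{16} \approx 19.063$
$d{\left(G,A \right)} = \frac{305}{16}$
$d{\left(-257,F \right)} - 8633 = \frac{305}{16} - 8633 = - \frac{137823}{16}$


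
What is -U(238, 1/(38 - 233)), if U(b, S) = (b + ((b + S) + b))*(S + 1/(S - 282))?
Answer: 12950524664/2091032775 ≈ 6.1934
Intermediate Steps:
U(b, S) = (S + 1/(-282 + S))*(S + 3*b) (U(b, S) = (b + ((S + b) + b))*(S + 1/(-282 + S)) = (b + (S + 2*b))*(S + 1/(-282 + S)) = (S + 3*b)*(S + 1/(-282 + S)) = (S + 1/(-282 + S))*(S + 3*b))
-U(238, 1/(38 - 233)) = -(1/(38 - 233) + (1/(38 - 233))**3 - 282/(38 - 233)**2 + 3*238 - 846*238/(38 - 233) + 3*238*(1/(38 - 233))**2)/(-282 + 1/(38 - 233)) = -(1/(-195) + (1/(-195))**3 - 282*(1/(-195))**2 + 714 - 846*238/(-195) + 3*238*(1/(-195))**2)/(-282 + 1/(-195)) = -(-1/195 + (-1/195)**3 - 282*(-1/195)**2 + 714 - 846*(-1/195)*238 + 3*238*(-1/195)**2)/(-282 - 1/195) = -(-1/195 - 1/7414875 - 282*1/38025 + 714 + 67116/65 + 3*238*(1/38025))/(-54991/195) = -(-195)*(-1/195 - 1/7414875 - 94/12675 + 714 + 67116/65 + 238/12675)/54991 = -(-195)*12950524664/(54991*7414875) = -1*(-12950524664/2091032775) = 12950524664/2091032775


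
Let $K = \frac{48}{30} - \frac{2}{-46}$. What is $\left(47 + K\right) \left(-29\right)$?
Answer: $- \frac{162226}{115} \approx -1410.7$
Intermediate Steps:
$K = \frac{189}{115}$ ($K = 48 \cdot \frac{1}{30} - - \frac{1}{23} = \frac{8}{5} + \frac{1}{23} = \frac{189}{115} \approx 1.6435$)
$\left(47 + K\right) \left(-29\right) = \left(47 + \frac{189}{115}\right) \left(-29\right) = \frac{5594}{115} \left(-29\right) = - \frac{162226}{115}$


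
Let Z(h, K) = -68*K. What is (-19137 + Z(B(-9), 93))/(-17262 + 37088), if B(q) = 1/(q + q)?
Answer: -1107/862 ≈ -1.2842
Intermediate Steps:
B(q) = 1/(2*q)
(-19137 + Z(B(-9), 93))/(-17262 + 37088) = (-19137 - 68*93)/(-17262 + 37088) = (-19137 - 6324)/19826 = -25461*1/19826 = -1107/862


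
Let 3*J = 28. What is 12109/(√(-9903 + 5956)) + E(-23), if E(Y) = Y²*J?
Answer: 14812/3 - 12109*I*√3947/3947 ≈ 4937.3 - 192.74*I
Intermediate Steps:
J = 28/3 (J = (⅓)*28 = 28/3 ≈ 9.3333)
E(Y) = 28*Y²/3 (E(Y) = Y²*(28/3) = 28*Y²/3)
12109/(√(-9903 + 5956)) + E(-23) = 12109/(√(-9903 + 5956)) + (28/3)*(-23)² = 12109/(√(-3947)) + (28/3)*529 = 12109/((I*√3947)) + 14812/3 = 12109*(-I*√3947/3947) + 14812/3 = -12109*I*√3947/3947 + 14812/3 = 14812/3 - 12109*I*√3947/3947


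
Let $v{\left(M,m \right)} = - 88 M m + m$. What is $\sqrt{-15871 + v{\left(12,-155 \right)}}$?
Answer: $3 \sqrt{16406} \approx 384.26$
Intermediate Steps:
$v{\left(M,m \right)} = m - 88 M m$ ($v{\left(M,m \right)} = - 88 M m + m = m - 88 M m$)
$\sqrt{-15871 + v{\left(12,-155 \right)}} = \sqrt{-15871 - 155 \left(1 - 1056\right)} = \sqrt{-15871 - -163525} = \sqrt{-15871 + 163525} = \sqrt{147654} = 3 \sqrt{16406}$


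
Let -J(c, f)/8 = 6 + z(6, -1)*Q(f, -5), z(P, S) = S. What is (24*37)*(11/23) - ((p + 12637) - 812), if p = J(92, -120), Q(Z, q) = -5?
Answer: -260183/23 ≈ -11312.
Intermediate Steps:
J(c, f) = -88 (J(c, f) = -8*(6 - 1*(-5)) = -8*(6 + 5) = -8*11 = -88)
p = -88
(24*37)*(11/23) - ((p + 12637) - 812) = (24*37)*(11/23) - ((-88 + 12637) - 812) = 888*(11*(1/23)) - (12549 - 812) = 888*(11/23) - 1*11737 = 9768/23 - 11737 = -260183/23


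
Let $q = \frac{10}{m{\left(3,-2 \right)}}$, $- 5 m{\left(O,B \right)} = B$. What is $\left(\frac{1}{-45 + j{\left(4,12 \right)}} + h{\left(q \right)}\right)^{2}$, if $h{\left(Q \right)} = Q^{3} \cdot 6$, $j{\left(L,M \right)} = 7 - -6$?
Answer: $\frac{8999994000001}{1024} \approx 8.789 \cdot 10^{9}$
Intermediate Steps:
$j{\left(L,M \right)} = 13$ ($j{\left(L,M \right)} = 7 + 6 = 13$)
$m{\left(O,B \right)} = - \frac{B}{5}$
$q = 25$ ($q = \frac{10}{\left(- \frac{1}{5}\right) \left(-2\right)} = \frac{10}{\frac{2}{5}} = 10 \cdot \frac{5}{2} = 25$)
$h{\left(Q \right)} = 6 Q^{3}$
$\left(\frac{1}{-45 + j{\left(4,12 \right)}} + h{\left(q \right)}\right)^{2} = \left(\frac{1}{-45 + 13} + 6 \cdot 25^{3}\right)^{2} = \left(\frac{1}{-32} + 6 \cdot 15625\right)^{2} = \left(- \frac{1}{32} + 93750\right)^{2} = \left(\frac{2999999}{32}\right)^{2} = \frac{8999994000001}{1024}$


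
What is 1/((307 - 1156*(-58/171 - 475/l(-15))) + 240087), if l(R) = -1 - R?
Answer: 1197/335169004 ≈ 3.5713e-6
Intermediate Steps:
1/((307 - 1156*(-58/171 - 475/l(-15))) + 240087) = 1/((307 - 1156*(-58/171 - 475/(-1 - 1*(-15)))) + 240087) = 1/((307 - 1156*(-58*1/171 - 475/(-1 + 15))) + 240087) = 1/((307 - 1156*(-58/171 - 475/14)) + 240087) = 1/((307 - 1156*(-82037/2394)) + 240087) = 1/((307 + 47417386/1197) + 240087) = 1/(47784865/1197 + 240087) = 1/(335169004/1197) = 1197/335169004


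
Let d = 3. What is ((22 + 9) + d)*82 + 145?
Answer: 2933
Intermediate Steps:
((22 + 9) + d)*82 + 145 = ((22 + 9) + 3)*82 + 145 = (31 + 3)*82 + 145 = 34*82 + 145 = 2788 + 145 = 2933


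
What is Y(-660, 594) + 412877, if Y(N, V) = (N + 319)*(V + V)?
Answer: 7769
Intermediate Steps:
Y(N, V) = 2*V*(319 + N) (Y(N, V) = (319 + N)*(2*V) = 2*V*(319 + N))
Y(-660, 594) + 412877 = 2*594*(319 - 660) + 412877 = 2*594*(-341) + 412877 = -405108 + 412877 = 7769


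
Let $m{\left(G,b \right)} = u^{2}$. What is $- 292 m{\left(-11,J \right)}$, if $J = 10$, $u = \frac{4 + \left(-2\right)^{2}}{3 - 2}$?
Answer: $-18688$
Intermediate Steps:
$u = 8$ ($u = \frac{4 + 4}{1} = 8 \cdot 1 = 8$)
$m{\left(G,b \right)} = 64$ ($m{\left(G,b \right)} = 8^{2} = 64$)
$- 292 m{\left(-11,J \right)} = \left(-292\right) 64 = -18688$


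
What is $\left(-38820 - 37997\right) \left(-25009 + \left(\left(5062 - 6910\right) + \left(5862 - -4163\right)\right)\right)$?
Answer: $1292983744$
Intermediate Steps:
$\left(-38820 - 37997\right) \left(-25009 + \left(\left(5062 - 6910\right) + \left(5862 - -4163\right)\right)\right) = - 76817 \left(-25009 + \left(-1848 + \left(5862 + 4163\right)\right)\right) = - 76817 \left(-25009 + \left(-1848 + 10025\right)\right) = - 76817 \left(-25009 + 8177\right) = \left(-76817\right) \left(-16832\right) = 1292983744$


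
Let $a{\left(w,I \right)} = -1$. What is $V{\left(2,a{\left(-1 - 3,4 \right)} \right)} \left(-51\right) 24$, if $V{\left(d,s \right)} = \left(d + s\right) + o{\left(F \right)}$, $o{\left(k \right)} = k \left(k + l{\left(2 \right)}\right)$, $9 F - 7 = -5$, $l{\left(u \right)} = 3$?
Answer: $- \frac{18904}{9} \approx -2100.4$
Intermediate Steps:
$F = \frac{2}{9}$ ($F = \frac{7}{9} + \frac{1}{9} \left(-5\right) = \frac{7}{9} - \frac{5}{9} = \frac{2}{9} \approx 0.22222$)
$o{\left(k \right)} = k \left(3 + k\right)$ ($o{\left(k \right)} = k \left(k + 3\right) = k \left(3 + k\right)$)
$V{\left(d,s \right)} = \frac{58}{81} + d + s$ ($V{\left(d,s \right)} = \left(d + s\right) + \frac{2 \left(3 + \frac{2}{9}\right)}{9} = \left(d + s\right) + \frac{2}{9} \cdot \frac{29}{9} = \left(d + s\right) + \frac{58}{81} = \frac{58}{81} + d + s$)
$V{\left(2,a{\left(-1 - 3,4 \right)} \right)} \left(-51\right) 24 = \left(\frac{58}{81} + 2 - 1\right) \left(-51\right) 24 = \frac{139}{81} \left(-51\right) 24 = \left(- \frac{2363}{27}\right) 24 = - \frac{18904}{9}$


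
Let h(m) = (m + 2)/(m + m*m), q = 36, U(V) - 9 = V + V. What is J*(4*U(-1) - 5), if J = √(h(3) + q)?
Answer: 23*√1311/6 ≈ 138.80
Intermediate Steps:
U(V) = 9 + 2*V (U(V) = 9 + (V + V) = 9 + 2*V)
h(m) = (2 + m)/(m + m²)
J = √1311/6 (J = √((2 + 3)/(3*(1 + 3)) + 36) = √((⅓)*5/4 + 36) = √((⅓)*(¼)*5 + 36) = √(5/12 + 36) = √(437/12) = √1311/6 ≈ 6.0346)
J*(4*U(-1) - 5) = (√1311/6)*(4*(9 + 2*(-1)) - 5) = (√1311/6)*(4*(9 - 2) - 5) = (√1311/6)*(4*7 - 5) = (√1311/6)*(28 - 5) = (√1311/6)*23 = 23*√1311/6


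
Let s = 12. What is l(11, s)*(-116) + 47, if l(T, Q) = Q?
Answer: -1345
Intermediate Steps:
l(11, s)*(-116) + 47 = 12*(-116) + 47 = -1392 + 47 = -1345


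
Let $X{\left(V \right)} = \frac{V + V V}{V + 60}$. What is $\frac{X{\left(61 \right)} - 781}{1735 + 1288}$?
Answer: $- \frac{90719}{365783} \approx -0.24801$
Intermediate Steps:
$X{\left(V \right)} = \frac{V + V^{2}}{60 + V}$
$\frac{X{\left(61 \right)} - 781}{1735 + 1288} = \frac{\frac{61 \left(1 + 61\right)}{60 + 61} - 781}{1735 + 1288} = \frac{61 \cdot \frac{1}{121} \cdot 62 - 781}{3023} = \left(61 \cdot \frac{1}{121} \cdot 62 - 781\right) \frac{1}{3023} = \left(\frac{3782}{121} - 781\right) \frac{1}{3023} = \left(- \frac{90719}{121}\right) \frac{1}{3023} = - \frac{90719}{365783}$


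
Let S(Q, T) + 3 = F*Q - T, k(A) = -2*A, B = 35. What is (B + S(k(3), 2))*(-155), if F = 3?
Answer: -1860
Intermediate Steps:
S(Q, T) = -3 - T + 3*Q (S(Q, T) = -3 + (3*Q - T) = -3 + (-T + 3*Q) = -3 - T + 3*Q)
(B + S(k(3), 2))*(-155) = (35 + (-3 - 1*2 + 3*(-2*3)))*(-155) = (35 + (-3 - 2 + 3*(-6)))*(-155) = (35 + (-3 - 2 - 18))*(-155) = (35 - 23)*(-155) = 12*(-155) = -1860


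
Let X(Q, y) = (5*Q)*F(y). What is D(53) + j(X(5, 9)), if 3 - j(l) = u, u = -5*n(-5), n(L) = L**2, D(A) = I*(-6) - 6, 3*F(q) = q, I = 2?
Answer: 110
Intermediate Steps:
F(q) = q/3
D(A) = -18 (D(A) = 2*(-6) - 6 = -12 - 6 = -18)
u = -125 (u = -5*(-5)**2 = -5*25 = -125)
X(Q, y) = 5*Q*y/3 (X(Q, y) = (5*Q)*(y/3) = 5*Q*y/3)
j(l) = 128 (j(l) = 3 - 1*(-125) = 3 + 125 = 128)
D(53) + j(X(5, 9)) = -18 + 128 = 110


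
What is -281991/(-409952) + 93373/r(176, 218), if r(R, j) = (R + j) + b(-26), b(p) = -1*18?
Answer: 4798059589/19267744 ≈ 249.02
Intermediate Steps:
b(p) = -18
r(R, j) = -18 + R + j (r(R, j) = (R + j) - 18 = -18 + R + j)
-281991/(-409952) + 93373/r(176, 218) = -281991/(-409952) + 93373/(-18 + 176 + 218) = -281991*(-1/409952) + 93373/376 = 281991/409952 + 93373*(1/376) = 281991/409952 + 93373/376 = 4798059589/19267744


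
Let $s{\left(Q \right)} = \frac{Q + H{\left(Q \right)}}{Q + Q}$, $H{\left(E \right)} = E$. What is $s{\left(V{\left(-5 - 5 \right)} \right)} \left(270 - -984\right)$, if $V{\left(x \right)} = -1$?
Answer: $1254$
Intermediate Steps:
$s{\left(Q \right)} = 1$ ($s{\left(Q \right)} = \frac{Q + Q}{Q + Q} = \frac{2 Q}{2 Q} = 2 Q \frac{1}{2 Q} = 1$)
$s{\left(V{\left(-5 - 5 \right)} \right)} \left(270 - -984\right) = 1 \left(270 - -984\right) = 1 \left(270 + 984\right) = 1 \cdot 1254 = 1254$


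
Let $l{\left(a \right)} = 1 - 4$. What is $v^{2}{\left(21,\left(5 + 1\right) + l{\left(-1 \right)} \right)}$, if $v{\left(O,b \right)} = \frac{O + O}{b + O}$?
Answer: $\frac{49}{16} \approx 3.0625$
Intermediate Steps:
$l{\left(a \right)} = -3$
$v{\left(O,b \right)} = \frac{2 O}{O + b}$
$v^{2}{\left(21,\left(5 + 1\right) + l{\left(-1 \right)} \right)} = \left(2 \cdot 21 \frac{1}{21 + \left(\left(5 + 1\right) - 3\right)}\right)^{2} = \left(2 \cdot 21 \frac{1}{21 + \left(6 - 3\right)}\right)^{2} = \left(2 \cdot 21 \frac{1}{21 + 3}\right)^{2} = \left(2 \cdot 21 \cdot \frac{1}{24}\right)^{2} = \left(\frac{7}{4}\right)^{2} = \frac{49}{16}$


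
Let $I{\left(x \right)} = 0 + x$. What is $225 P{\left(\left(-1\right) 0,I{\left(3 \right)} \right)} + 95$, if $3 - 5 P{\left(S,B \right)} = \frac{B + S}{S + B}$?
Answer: $185$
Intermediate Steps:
$I{\left(x \right)} = x$
$P{\left(S,B \right)} = \frac{2}{5}$ ($P{\left(S,B \right)} = \frac{3}{5} - \frac{\left(B + S\right) \frac{1}{S + B}}{5} = \frac{3}{5} - \frac{\left(B + S\right) \frac{1}{B + S}}{5} = \frac{3}{5} - \frac{1}{5} = \frac{2}{5}$)
$225 P{\left(\left(-1\right) 0,I{\left(3 \right)} \right)} + 95 = 225 \cdot \frac{2}{5} + 95 = 90 + 95 = 185$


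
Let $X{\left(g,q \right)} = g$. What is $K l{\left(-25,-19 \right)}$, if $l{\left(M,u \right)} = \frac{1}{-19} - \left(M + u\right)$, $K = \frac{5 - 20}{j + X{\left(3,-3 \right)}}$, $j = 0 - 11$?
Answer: $\frac{12525}{152} \approx 82.401$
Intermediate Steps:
$j = -11$
$K = \frac{15}{8}$ ($K = \frac{5 - 20}{-11 + 3} = - \frac{15}{-8} = \left(-15\right) \left(- \frac{1}{8}\right) = \frac{15}{8} \approx 1.875$)
$l{\left(M,u \right)} = - \frac{1}{19} - M - u$ ($l{\left(M,u \right)} = - \frac{1}{19} - \left(M + u\right) = - \frac{1}{19} - M - u$)
$K l{\left(-25,-19 \right)} = \frac{15 \left(- \frac{1}{19} - -25 - -19\right)}{8} = \frac{15 \left(- \frac{1}{19} + 25 + 19\right)}{8} = \frac{15}{8} \cdot \frac{835}{19} = \frac{12525}{152}$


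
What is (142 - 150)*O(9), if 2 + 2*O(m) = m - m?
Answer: 8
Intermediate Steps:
O(m) = -1 (O(m) = -1 + (m - m)/2 = -1 + (½)*0 = -1 + 0 = -1)
(142 - 150)*O(9) = (142 - 150)*(-1) = -8*(-1) = 8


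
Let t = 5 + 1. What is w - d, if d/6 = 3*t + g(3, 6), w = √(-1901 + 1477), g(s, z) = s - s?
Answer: -108 + 2*I*√106 ≈ -108.0 + 20.591*I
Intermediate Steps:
g(s, z) = 0
t = 6
w = 2*I*√106 (w = √(-424) = 2*I*√106 ≈ 20.591*I)
d = 108 (d = 6*(3*6 + 0) = 6*(18 + 0) = 6*18 = 108)
w - d = 2*I*√106 - 1*108 = 2*I*√106 - 108 = -108 + 2*I*√106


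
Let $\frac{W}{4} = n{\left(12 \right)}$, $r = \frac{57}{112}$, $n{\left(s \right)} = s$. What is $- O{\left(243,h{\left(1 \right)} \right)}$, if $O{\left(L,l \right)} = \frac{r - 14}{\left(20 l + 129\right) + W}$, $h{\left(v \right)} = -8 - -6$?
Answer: $\frac{1511}{15344} \approx 0.098475$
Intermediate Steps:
$r = \frac{57}{112}$ ($r = 57 \cdot \frac{1}{112} = \frac{57}{112} \approx 0.50893$)
$W = 48$ ($W = 4 \cdot 12 = 48$)
$h{\left(v \right)} = -2$ ($h{\left(v \right)} = -8 + 6 = -2$)
$O{\left(L,l \right)} = - \frac{1511}{112 \left(177 + 20 l\right)}$ ($O{\left(L,l \right)} = \frac{\frac{57}{112} - 14}{\left(20 l + 129\right) + 48} = - \frac{1511}{112 \left(\left(129 + 20 l\right) + 48\right)} = - \frac{1511}{112 \left(177 + 20 l\right)}$)
$- O{\left(243,h{\left(1 \right)} \right)} = - \frac{-1511}{19824 + 2240 \left(-2\right)} = - \frac{-1511}{19824 - 4480} = - \frac{-1511}{15344} = \left(-1\right) \left(- \frac{1511}{15344}\right) = \frac{1511}{15344}$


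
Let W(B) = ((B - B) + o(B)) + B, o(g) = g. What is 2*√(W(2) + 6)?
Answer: 2*√10 ≈ 6.3246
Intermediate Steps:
W(B) = 2*B (W(B) = ((B - B) + B) + B = (0 + B) + B = B + B = 2*B)
2*√(W(2) + 6) = 2*√(2*2 + 6) = 2*√(4 + 6) = 2*√10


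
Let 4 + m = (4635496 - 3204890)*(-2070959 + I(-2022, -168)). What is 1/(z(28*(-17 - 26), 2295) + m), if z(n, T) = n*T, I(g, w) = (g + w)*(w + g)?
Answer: 1/3898600302262 ≈ 2.5650e-13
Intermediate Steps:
I(g, w) = (g + w)**2 (I(g, w) = (g + w)*(g + w) = (g + w)**2)
m = 3898603065442 (m = -4 + (4635496 - 3204890)*(-2070959 + (-2022 - 168)**2) = -4 + 1430606*(-2070959 + (-2190)**2) = -4 + 1430606*(-2070959 + 4796100) = -4 + 1430606*2725141 = -4 + 3898603065446 = 3898603065442)
z(n, T) = T*n
1/(z(28*(-17 - 26), 2295) + m) = 1/(2295*(28*(-17 - 26)) + 3898603065442) = 1/(2295*(28*(-43)) + 3898603065442) = 1/(2295*(-1204) + 3898603065442) = 1/(-2763180 + 3898603065442) = 1/3898600302262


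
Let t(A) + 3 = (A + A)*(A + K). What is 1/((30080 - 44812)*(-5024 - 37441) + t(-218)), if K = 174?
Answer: 1/625613561 ≈ 1.5984e-9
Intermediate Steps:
t(A) = -3 + 2*A*(174 + A) (t(A) = -3 + (A + A)*(A + 174) = -3 + (2*A)*(174 + A) = -3 + 2*A*(174 + A))
1/((30080 - 44812)*(-5024 - 37441) + t(-218)) = 1/((30080 - 44812)*(-5024 - 37441) + (-3 + 2*(-218)² + 348*(-218))) = 1/(-14732*(-42465) + (-3 + 2*47524 - 75864)) = 1/(625594380 + (-3 + 95048 - 75864)) = 1/(625594380 + 19181) = 1/625613561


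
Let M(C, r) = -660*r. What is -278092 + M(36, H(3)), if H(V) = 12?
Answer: -286012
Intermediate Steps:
-278092 + M(36, H(3)) = -278092 - 660*12 = -278092 - 7920 = -286012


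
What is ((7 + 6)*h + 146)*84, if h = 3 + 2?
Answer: 17724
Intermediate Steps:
h = 5
((7 + 6)*h + 146)*84 = ((7 + 6)*5 + 146)*84 = (13*5 + 146)*84 = (65 + 146)*84 = 211*84 = 17724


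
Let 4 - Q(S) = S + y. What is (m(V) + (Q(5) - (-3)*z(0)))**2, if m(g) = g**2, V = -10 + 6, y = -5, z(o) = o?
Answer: 400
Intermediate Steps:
Q(S) = 9 - S (Q(S) = 4 - (S - 5) = 4 - (-5 + S) = 4 + (5 - S) = 9 - S)
V = -4
(m(V) + (Q(5) - (-3)*z(0)))**2 = ((-4)**2 + ((9 - 1*5) - (-3)*0))**2 = (16 + ((9 - 5) - 1*0))**2 = (16 + (4 + 0))**2 = (16 + 4)**2 = 20**2 = 400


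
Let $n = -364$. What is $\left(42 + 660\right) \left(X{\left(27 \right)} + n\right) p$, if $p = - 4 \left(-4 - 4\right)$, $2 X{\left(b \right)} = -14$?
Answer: $-8334144$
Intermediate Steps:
$X{\left(b \right)} = -7$ ($X{\left(b \right)} = \frac{1}{2} \left(-14\right) = -7$)
$p = 32$ ($p = \left(-4\right) \left(-8\right) = 32$)
$\left(42 + 660\right) \left(X{\left(27 \right)} + n\right) p = \left(42 + 660\right) \left(-7 - 364\right) 32 = 702 \left(-371\right) 32 = \left(-260442\right) 32 = -8334144$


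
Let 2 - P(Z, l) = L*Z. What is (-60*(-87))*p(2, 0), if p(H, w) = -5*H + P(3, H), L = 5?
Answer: -120060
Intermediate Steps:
P(Z, l) = 2 - 5*Z
p(H, w) = -13 - 5*H (p(H, w) = -5*H + (2 - 5*3) = -5*H + (2 - 15) = -5*H - 13 = -13 - 5*H)
(-60*(-87))*p(2, 0) = (-60*(-87))*(-13 - 5*2) = 5220*(-13 - 10) = 5220*(-23) = -120060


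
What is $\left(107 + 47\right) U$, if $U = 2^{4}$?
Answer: $2464$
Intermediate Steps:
$U = 16$
$\left(107 + 47\right) U = \left(107 + 47\right) 16 = 154 \cdot 16 = 2464$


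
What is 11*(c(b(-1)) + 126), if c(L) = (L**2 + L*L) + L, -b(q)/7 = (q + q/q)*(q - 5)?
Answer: 1386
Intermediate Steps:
b(q) = -7*(1 + q)*(-5 + q) (b(q) = -7*(q + q/q)*(q - 5) = -7*(q + 1)*(-5 + q) = -7*(1 + q)*(-5 + q))
c(L) = L + 2*L**2 (c(L) = (L**2 + L**2) + L = 2*L**2 + L = L + 2*L**2)
11*(c(b(-1)) + 126) = 11*((35 - 7*(-1)**2 + 28*(-1))*(1 + 2*(35 - 7*(-1)**2 + 28*(-1))) + 126) = 11*((35 - 7*1 - 28)*(1 + 2*(35 - 7*1 - 28)) + 126) = 11*((35 - 7 - 28)*(1 + 2*(35 - 7 - 28)) + 126) = 11*(0*(1 + 2*0) + 126) = 11*(0*(1 + 0) + 126) = 11*(0*1 + 126) = 11*(0 + 126) = 11*126 = 1386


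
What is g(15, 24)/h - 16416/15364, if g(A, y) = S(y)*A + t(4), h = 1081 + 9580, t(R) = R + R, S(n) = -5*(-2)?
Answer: -43145866/40948901 ≈ -1.0537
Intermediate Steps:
S(n) = 10
t(R) = 2*R
h = 10661
g(A, y) = 8 + 10*A (g(A, y) = 10*A + 2*4 = 10*A + 8 = 8 + 10*A)
g(15, 24)/h - 16416/15364 = (8 + 10*15)/10661 - 16416/15364 = (8 + 150)*(1/10661) - 16416*1/15364 = 158*(1/10661) - 4104/3841 = 158/10661 - 4104/3841 = -43145866/40948901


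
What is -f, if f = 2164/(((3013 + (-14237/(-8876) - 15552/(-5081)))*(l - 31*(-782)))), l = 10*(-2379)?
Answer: -24398535196/15378569136001 ≈ -0.0015865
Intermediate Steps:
l = -23790
f = 24398535196/15378569136001 (f = 2164/(((3013 + (-14237/(-8876) - 15552/(-5081)))*(-23790 - 31*(-782)))) = 2164/(((3013 + (-14237*(-1/8876) - 15552*(-1/5081)))*(-23790 + 24242))) = 2164/(((3013 + (14237/8876 + 15552/5081))*452)) = 2164/(((3013 + 210377749/45098956)*452)) = 2164/(((136093532177/45098956)*452)) = 2164/(15378569136001/11274739) = 2164*(11274739/15378569136001) = 24398535196/15378569136001 ≈ 0.0015865)
-f = -1*24398535196/15378569136001 = -24398535196/15378569136001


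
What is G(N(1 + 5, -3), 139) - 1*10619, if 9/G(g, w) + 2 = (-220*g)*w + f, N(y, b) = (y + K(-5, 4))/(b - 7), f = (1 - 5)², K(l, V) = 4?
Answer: -108292559/10198 ≈ -10619.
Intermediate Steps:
f = 16 (f = (-4)² = 16)
N(y, b) = (4 + y)/(-7 + b) (N(y, b) = (y + 4)/(b - 7) = (4 + y)/(-7 + b))
G(g, w) = 9/(14 - 220*g*w) (G(g, w) = 9/(-2 + ((-220*g)*w + 16)) = 9/(-2 + (-220*g*w + 16)) = 9/(-2 + (16 - 220*g*w)) = 9/(14 - 220*g*w))
G(N(1 + 5, -3), 139) - 1*10619 = -9/(-14 + 220*((4 + (1 + 5))/(-7 - 3))*139) - 1*10619 = -9/(-14 + 220*((4 + 6)/(-10))*139) - 10619 = -9/(-14 + 220*(-⅒*10)*139) - 10619 = -9/(-14 + 220*(-1)*139) - 10619 = -9/(-14 - 30580) - 10619 = -9/(-30594) - 10619 = -9*(-1/30594) - 10619 = 3/10198 - 10619 = -108292559/10198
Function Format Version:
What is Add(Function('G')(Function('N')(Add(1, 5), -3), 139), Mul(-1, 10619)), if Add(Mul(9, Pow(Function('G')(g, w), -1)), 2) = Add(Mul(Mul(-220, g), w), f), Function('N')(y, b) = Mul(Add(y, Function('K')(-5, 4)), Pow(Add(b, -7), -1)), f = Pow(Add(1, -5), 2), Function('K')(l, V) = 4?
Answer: Rational(-108292559, 10198) ≈ -10619.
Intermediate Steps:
f = 16 (f = Pow(-4, 2) = 16)
Function('N')(y, b) = Mul(Pow(Add(-7, b), -1), Add(4, y)) (Function('N')(y, b) = Mul(Add(y, 4), Pow(Add(b, -7), -1)) = Mul(Add(4, y), Pow(Add(-7, b), -1)) = Mul(Pow(Add(-7, b), -1), Add(4, y)))
Function('G')(g, w) = Mul(9, Pow(Add(14, Mul(-220, g, w)), -1)) (Function('G')(g, w) = Mul(9, Pow(Add(-2, Add(Mul(Mul(-220, g), w), 16)), -1)) = Mul(9, Pow(Add(-2, Add(Mul(-220, g, w), 16)), -1)) = Mul(9, Pow(Add(-2, Add(16, Mul(-220, g, w))), -1)) = Mul(9, Pow(Add(14, Mul(-220, g, w)), -1)))
Add(Function('G')(Function('N')(Add(1, 5), -3), 139), Mul(-1, 10619)) = Add(Mul(-9, Pow(Add(-14, Mul(220, Mul(Pow(Add(-7, -3), -1), Add(4, Add(1, 5))), 139)), -1)), Mul(-1, 10619)) = Add(Mul(-9, Pow(Add(-14, Mul(220, Mul(Pow(-10, -1), Add(4, 6)), 139)), -1)), -10619) = Add(Mul(-9, Pow(Add(-14, Mul(220, Mul(Rational(-1, 10), 10), 139)), -1)), -10619) = Add(Mul(-9, Pow(Add(-14, Mul(220, -1, 139)), -1)), -10619) = Add(Mul(-9, Pow(Add(-14, -30580), -1)), -10619) = Add(Mul(-9, Pow(-30594, -1)), -10619) = Add(Mul(-9, Rational(-1, 30594)), -10619) = Add(Rational(3, 10198), -10619) = Rational(-108292559, 10198)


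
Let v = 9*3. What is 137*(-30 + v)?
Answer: -411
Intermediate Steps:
v = 27
137*(-30 + v) = 137*(-30 + 27) = 137*(-3) = -411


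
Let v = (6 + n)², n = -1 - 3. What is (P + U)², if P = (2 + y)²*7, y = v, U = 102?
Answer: 125316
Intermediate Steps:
n = -4
v = 4 (v = (6 - 4)² = 2² = 4)
y = 4
P = 252 (P = (2 + 4)²*7 = 6²*7 = 36*7 = 252)
(P + U)² = (252 + 102)² = 354² = 125316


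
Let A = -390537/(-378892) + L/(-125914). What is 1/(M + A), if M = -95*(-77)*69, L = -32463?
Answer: 23853903644/12039930792777747 ≈ 1.9812e-6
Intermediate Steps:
M = 504735 (M = 7315*69 = 504735)
A = 30737023407/23853903644 (A = -390537/(-378892) - 32463/(-125914) = -390537*(-1/378892) - 32463*(-1/125914) = 390537/378892 + 32463/125914 = 30737023407/23853903644 ≈ 1.2886)
1/(M + A) = 1/(504735 + 30737023407/23853903644) = 1/(12039930792777747/23853903644) = 23853903644/12039930792777747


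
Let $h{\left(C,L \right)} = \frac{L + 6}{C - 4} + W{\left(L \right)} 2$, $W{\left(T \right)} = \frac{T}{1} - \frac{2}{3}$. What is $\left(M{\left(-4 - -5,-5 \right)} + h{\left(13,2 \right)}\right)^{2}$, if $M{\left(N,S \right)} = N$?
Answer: $\frac{1681}{81} \approx 20.753$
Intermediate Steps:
$W{\left(T \right)} = - \frac{2}{3} + T$ ($W{\left(T \right)} = T 1 - \frac{2}{3} = T - \frac{2}{3} = - \frac{2}{3} + T$)
$h{\left(C,L \right)} = - \frac{4}{3} + 2 L + \frac{6 + L}{-4 + C}$ ($h{\left(C,L \right)} = \frac{L + 6}{C - 4} + \left(- \frac{2}{3} + L\right) 2 = \frac{6 + L}{-4 + C} + \left(- \frac{4}{3} + 2 L\right) = - \frac{4}{3} + 2 L + \frac{6 + L}{-4 + C}$)
$\left(M{\left(-4 - -5,-5 \right)} + h{\left(13,2 \right)}\right)^{2} = \left(\left(-4 - -5\right) + \frac{34 - 42 + 2 \cdot 13 \left(-2 + 3 \cdot 2\right)}{3 \left(-4 + 13\right)}\right)^{2} = \left(\left(-4 + 5\right) + \frac{34 - 42 + 2 \cdot 13 \left(-2 + 6\right)}{3 \cdot 9}\right)^{2} = \left(1 + \frac{1}{3} \cdot \frac{1}{9} \left(34 - 42 + 2 \cdot 13 \cdot 4\right)\right)^{2} = \left(1 + \frac{1}{3} \cdot \frac{1}{9} \left(34 - 42 + 104\right)\right)^{2} = \left(1 + \frac{1}{3} \cdot \frac{1}{9} \cdot 96\right)^{2} = \left(1 + \frac{32}{9}\right)^{2} = \left(\frac{41}{9}\right)^{2} = \frac{1681}{81}$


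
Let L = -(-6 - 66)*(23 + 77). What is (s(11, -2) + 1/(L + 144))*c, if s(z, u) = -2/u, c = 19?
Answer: 139555/7344 ≈ 19.003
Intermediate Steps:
L = 7200 (L = -(-72)*100 = -1*(-7200) = 7200)
(s(11, -2) + 1/(L + 144))*c = (-2/(-2) + 1/(7200 + 144))*19 = (-2*(-½) + 1/7344)*19 = (1 + 1/7344)*19 = (7345/7344)*19 = 139555/7344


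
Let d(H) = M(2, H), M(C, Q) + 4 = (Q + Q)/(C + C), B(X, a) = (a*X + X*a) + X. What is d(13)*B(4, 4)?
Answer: 90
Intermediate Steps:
B(X, a) = X + 2*X*a (B(X, a) = (X*a + X*a) + X = 2*X*a + X = X + 2*X*a)
M(C, Q) = -4 + Q/C (M(C, Q) = -4 + (Q + Q)/(C + C) = -4 + (2*Q)/((2*C)) = -4 + (2*Q)*(1/(2*C)) = -4 + Q/C)
d(H) = -4 + H/2
d(13)*B(4, 4) = (-4 + (½)*13)*(4*(1 + 2*4)) = (-4 + 13/2)*(4*(1 + 8)) = 5*(4*9)/2 = (5/2)*36 = 90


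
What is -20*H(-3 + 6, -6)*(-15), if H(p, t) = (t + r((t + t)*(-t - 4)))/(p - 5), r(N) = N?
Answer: 4500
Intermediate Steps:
H(p, t) = (t + 2*t*(-4 - t))/(-5 + p) (H(p, t) = (t + (t + t)*(-t - 4))/(p - 5) = (t + (2*t)*(-4 - t))/(-5 + p) = (t + 2*t*(-4 - t))/(-5 + p))
-20*H(-3 + 6, -6)*(-15) = -(-120)*(-7 - 2*(-6))/(-5 + (-3 + 6))*(-15) = -(-120)*(-7 + 12)/(-5 + 3)*(-15) = -(-120)*5/(-2)*(-15) = -(-120)*(-1)*5/2*(-15) = -20*15*(-15) = -300*(-15) = 4500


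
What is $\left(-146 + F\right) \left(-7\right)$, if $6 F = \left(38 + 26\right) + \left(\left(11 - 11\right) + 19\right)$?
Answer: $\frac{5551}{6} \approx 925.17$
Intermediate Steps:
$F = \frac{83}{6}$ ($F = \frac{\left(38 + 26\right) + \left(\left(11 - 11\right) + 19\right)}{6} = \frac{64 + \left(0 + 19\right)}{6} = \frac{64 + 19}{6} = \frac{1}{6} \cdot 83 = \frac{83}{6} \approx 13.833$)
$\left(-146 + F\right) \left(-7\right) = \left(-146 + \frac{83}{6}\right) \left(-7\right) = \left(- \frac{793}{6}\right) \left(-7\right) = \frac{5551}{6}$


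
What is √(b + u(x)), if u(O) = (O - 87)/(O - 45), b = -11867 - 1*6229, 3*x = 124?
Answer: I*√2188109/11 ≈ 134.48*I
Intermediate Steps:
x = 124/3 (x = (⅓)*124 = 124/3 ≈ 41.333)
b = -18096 (b = -11867 - 6229 = -18096)
u(O) = (-87 + O)/(-45 + O)
√(b + u(x)) = √(-18096 + (-87 + 124/3)/(-45 + 124/3)) = √(-18096 - 137/3/(-11/3)) = √(-18096 - 3/11*(-137/3)) = √(-18096 + 137/11) = √(-198919/11) = I*√2188109/11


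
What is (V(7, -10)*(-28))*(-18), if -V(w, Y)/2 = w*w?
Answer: -49392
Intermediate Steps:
V(w, Y) = -2*w² (V(w, Y) = -2*w*w = -2*w²)
(V(7, -10)*(-28))*(-18) = (-2*7²*(-28))*(-18) = (-2*49*(-28))*(-18) = -98*(-28)*(-18) = 2744*(-18) = -49392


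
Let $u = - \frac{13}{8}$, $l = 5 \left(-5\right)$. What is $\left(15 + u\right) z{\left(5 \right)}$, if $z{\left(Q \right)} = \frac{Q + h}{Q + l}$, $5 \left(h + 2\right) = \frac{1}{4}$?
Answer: $- \frac{6527}{3200} \approx -2.0397$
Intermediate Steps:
$h = - \frac{39}{20}$ ($h = -2 + \frac{1}{5 \cdot 4} = -2 + \frac{1}{5} \cdot \frac{1}{4} = -2 + \frac{1}{20} = - \frac{39}{20} \approx -1.95$)
$l = -25$
$z{\left(Q \right)} = \frac{- \frac{39}{20} + Q}{-25 + Q}$ ($z{\left(Q \right)} = \frac{Q - \frac{39}{20}}{Q - 25} = \frac{- \frac{39}{20} + Q}{-25 + Q}$)
$u = - \frac{13}{8}$ ($u = \left(-13\right) \frac{1}{8} = - \frac{13}{8} \approx -1.625$)
$\left(15 + u\right) z{\left(5 \right)} = \left(15 - \frac{13}{8}\right) \frac{- \frac{39}{20} + 5}{-25 + 5} = \frac{107 \frac{1}{-20} \cdot \frac{61}{20}}{8} = \frac{107 \left(\left(- \frac{1}{20}\right) \frac{61}{20}\right)}{8} = \frac{107}{8} \left(- \frac{61}{400}\right) = - \frac{6527}{3200}$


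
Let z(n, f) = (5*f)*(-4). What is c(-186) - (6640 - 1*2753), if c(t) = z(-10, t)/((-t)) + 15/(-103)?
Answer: -398316/103 ≈ -3867.1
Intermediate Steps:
z(n, f) = -20*f
c(t) = 2045/103 (c(t) = (-20*t)/((-t)) + 15/(-103) = (-20*t)*(-1/t) + 15*(-1/103) = 20 - 15/103 = 2045/103)
c(-186) - (6640 - 1*2753) = 2045/103 - (6640 - 1*2753) = 2045/103 - (6640 - 2753) = 2045/103 - 1*3887 = 2045/103 - 3887 = -398316/103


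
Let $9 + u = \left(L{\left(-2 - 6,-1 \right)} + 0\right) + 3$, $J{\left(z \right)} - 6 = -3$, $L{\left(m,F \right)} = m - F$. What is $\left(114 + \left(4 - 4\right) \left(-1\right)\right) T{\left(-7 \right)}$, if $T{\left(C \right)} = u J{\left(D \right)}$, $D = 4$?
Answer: $-4446$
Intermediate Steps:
$J{\left(z \right)} = 3$ ($J{\left(z \right)} = 6 - 3 = 3$)
$u = -13$ ($u = -9 + \left(\left(\left(\left(-2 - 6\right) - -1\right) + 0\right) + 3\right) = -9 + \left(\left(\left(\left(-2 - 6\right) + 1\right) + 0\right) + 3\right) = -9 + \left(\left(\left(-8 + 1\right) + 0\right) + 3\right) = -9 + \left(\left(-7 + 0\right) + 3\right) = -9 + \left(-7 + 3\right) = -9 - 4 = -13$)
$T{\left(C \right)} = -39$ ($T{\left(C \right)} = \left(-13\right) 3 = -39$)
$\left(114 + \left(4 - 4\right) \left(-1\right)\right) T{\left(-7 \right)} = \left(114 + \left(4 - 4\right) \left(-1\right)\right) \left(-39\right) = \left(114 + 0 \left(-1\right)\right) \left(-39\right) = \left(114 + 0\right) \left(-39\right) = 114 \left(-39\right) = -4446$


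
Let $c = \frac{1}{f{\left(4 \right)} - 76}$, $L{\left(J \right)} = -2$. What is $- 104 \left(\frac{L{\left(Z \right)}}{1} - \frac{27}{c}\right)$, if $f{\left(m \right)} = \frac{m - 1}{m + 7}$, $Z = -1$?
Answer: $- \frac{2336776}{11} \approx -2.1243 \cdot 10^{5}$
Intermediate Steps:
$f{\left(m \right)} = \frac{-1 + m}{7 + m}$
$c = - \frac{11}{833}$ ($c = \frac{1}{\frac{-1 + 4}{7 + 4} - 76} = \frac{1}{\frac{1}{11} \cdot 3 - 76} = \frac{1}{\frac{3}{11} - 76} = \frac{1}{- \frac{833}{11}} = - \frac{11}{833} \approx -0.013205$)
$- 104 \left(\frac{L{\left(Z \right)}}{1} - \frac{27}{c}\right) = - 104 \left(- \frac{2}{1} - \frac{27}{- \frac{11}{833}}\right) = - 104 \left(\left(-2\right) 1 - - \frac{22491}{11}\right) = - 104 \left(-2 + \frac{22491}{11}\right) = \left(-104\right) \frac{22469}{11} = - \frac{2336776}{11}$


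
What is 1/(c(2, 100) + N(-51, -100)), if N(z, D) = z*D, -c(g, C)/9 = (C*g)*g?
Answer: 1/1500 ≈ 0.00066667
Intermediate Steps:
c(g, C) = -9*C*g² (c(g, C) = -9*C*g*g = -9*C*g²)
N(z, D) = D*z
1/(c(2, 100) + N(-51, -100)) = 1/(-9*100*2² - 100*(-51)) = 1/(-9*100*4 + 5100) = 1/(-3600 + 5100) = 1/1500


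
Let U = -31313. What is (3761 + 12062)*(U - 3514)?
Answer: -551067621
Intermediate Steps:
(3761 + 12062)*(U - 3514) = (3761 + 12062)*(-31313 - 3514) = 15823*(-34827) = -551067621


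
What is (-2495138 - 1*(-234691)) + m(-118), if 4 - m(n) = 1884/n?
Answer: -133365195/59 ≈ -2.2604e+6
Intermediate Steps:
m(n) = 4 - 1884/n
(-2495138 - 1*(-234691)) + m(-118) = (-2495138 - 1*(-234691)) + (4 - 1884/(-118)) = (-2495138 + 234691) + (4 - 1884*(-1/118)) = -2260447 + (4 + 942/59) = -2260447 + 1178/59 = -133365195/59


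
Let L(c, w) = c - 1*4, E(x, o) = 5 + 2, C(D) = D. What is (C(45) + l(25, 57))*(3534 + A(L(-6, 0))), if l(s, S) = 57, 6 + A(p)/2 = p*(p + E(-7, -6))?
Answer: 365364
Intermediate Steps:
E(x, o) = 7
L(c, w) = -4 + c (L(c, w) = c - 4 = -4 + c)
A(p) = -12 + 2*p*(7 + p) (A(p) = -12 + 2*(p*(p + 7)) = -12 + 2*(p*(7 + p)) = -12 + 2*p*(7 + p))
(C(45) + l(25, 57))*(3534 + A(L(-6, 0))) = (45 + 57)*(3534 + (-12 + 2*(-4 - 6)² + 14*(-4 - 6))) = 102*(3534 + (-12 + 2*(-10)² + 14*(-10))) = 102*(3534 + (-12 + 2*100 - 140)) = 102*(3534 + (-12 + 200 - 140)) = 102*(3534 + 48) = 102*3582 = 365364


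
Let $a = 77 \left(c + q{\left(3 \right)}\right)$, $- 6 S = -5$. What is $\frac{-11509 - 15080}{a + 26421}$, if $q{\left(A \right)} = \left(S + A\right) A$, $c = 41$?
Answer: $- \frac{17726}{20309} \approx -0.87282$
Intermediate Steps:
$S = \frac{5}{6}$ ($S = \left(- \frac{1}{6}\right) \left(-5\right) = \frac{5}{6} \approx 0.83333$)
$q{\left(A \right)} = A \left(\frac{5}{6} + A\right)$ ($q{\left(A \right)} = \left(\frac{5}{6} + A\right) A = A \left(\frac{5}{6} + A\right)$)
$a = \frac{8085}{2}$ ($a = 77 \left(41 + \frac{1}{6} \cdot 3 \left(5 + 6 \cdot 3\right)\right) = 77 \left(41 + \frac{1}{6} \cdot 3 \left(5 + 18\right)\right) = 77 \left(41 + \frac{1}{6} \cdot 3 \cdot 23\right) = 77 \left(41 + \frac{23}{2}\right) = 77 \cdot \frac{105}{2} = \frac{8085}{2} \approx 4042.5$)
$\frac{-11509 - 15080}{a + 26421} = \frac{-11509 - 15080}{\frac{8085}{2} + 26421} = - \frac{26589}{\frac{60927}{2}} = \left(-26589\right) \frac{2}{60927} = - \frac{17726}{20309}$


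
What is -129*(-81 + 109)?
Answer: -3612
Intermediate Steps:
-129*(-81 + 109) = -129*28 = -3612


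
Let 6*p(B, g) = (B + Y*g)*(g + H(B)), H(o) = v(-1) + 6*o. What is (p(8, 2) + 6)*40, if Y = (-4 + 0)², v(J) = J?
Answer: 39920/3 ≈ 13307.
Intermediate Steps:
Y = 16 (Y = (-4)² = 16)
H(o) = -1 + 6*o
p(B, g) = (B + 16*g)*(-1 + g + 6*B)/6 (p(B, g) = ((B + 16*g)*(g + (-1 + 6*B)))/6 = ((B + 16*g)*(-1 + g + 6*B))/6 = (B + 16*g)*(-1 + g + 6*B)/6)
(p(8, 2) + 6)*40 = ((8² - 8/3*2 - ⅙*8 + (8/3)*2² + (97/6)*8*2) + 6)*40 = ((64 - 16/3 - 4/3 + (8/3)*4 + 776/3) + 6)*40 = ((64 - 16/3 - 4/3 + 32/3 + 776/3) + 6)*40 = (980/3 + 6)*40 = (998/3)*40 = 39920/3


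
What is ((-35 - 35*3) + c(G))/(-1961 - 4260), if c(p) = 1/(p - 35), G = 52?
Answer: 2379/105757 ≈ 0.022495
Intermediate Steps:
c(p) = 1/(-35 + p)
((-35 - 35*3) + c(G))/(-1961 - 4260) = ((-35 - 35*3) + 1/(-35 + 52))/(-1961 - 4260) = ((-35 - 105) + 1/17)/(-6221) = (-140 + 1/17)*(-1/6221) = -2379/17*(-1/6221) = 2379/105757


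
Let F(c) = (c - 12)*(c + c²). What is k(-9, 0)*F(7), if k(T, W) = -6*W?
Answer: 0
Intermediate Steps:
F(c) = (-12 + c)*(c + c²)
k(-9, 0)*F(7) = (-6*0)*(7*(-12 + 7² - 11*7)) = 0*(7*(-12 + 49 - 77)) = 0*(7*(-40)) = 0*(-280) = 0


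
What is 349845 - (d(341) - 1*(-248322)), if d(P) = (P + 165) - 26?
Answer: 101043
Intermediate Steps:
d(P) = 139 + P (d(P) = (165 + P) - 26 = 139 + P)
349845 - (d(341) - 1*(-248322)) = 349845 - ((139 + 341) - 1*(-248322)) = 349845 - (480 + 248322) = 349845 - 1*248802 = 349845 - 248802 = 101043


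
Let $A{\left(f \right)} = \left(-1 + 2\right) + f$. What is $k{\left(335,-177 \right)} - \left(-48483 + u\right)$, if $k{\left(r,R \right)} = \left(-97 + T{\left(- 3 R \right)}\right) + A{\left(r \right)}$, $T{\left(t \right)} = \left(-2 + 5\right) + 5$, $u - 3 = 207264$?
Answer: $-158537$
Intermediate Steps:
$u = 207267$ ($u = 3 + 207264 = 207267$)
$A{\left(f \right)} = 1 + f$
$T{\left(t \right)} = 8$ ($T{\left(t \right)} = 3 + 5 = 8$)
$k{\left(r,R \right)} = -88 + r$ ($k{\left(r,R \right)} = \left(-97 + 8\right) + \left(1 + r\right) = -89 + \left(1 + r\right) = -88 + r$)
$k{\left(335,-177 \right)} - \left(-48483 + u\right) = \left(-88 + 335\right) - \left(-48483 + 207267\right) = 247 - 158784 = -158537$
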